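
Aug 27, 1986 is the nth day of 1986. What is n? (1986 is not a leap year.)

239

Days in months before Aug: 31 + 28 + 31 + 30 + 31 + 30 + 31 = 212.
Plus 27 days into Aug → day 239.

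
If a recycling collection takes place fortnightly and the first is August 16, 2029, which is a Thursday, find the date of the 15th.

The 15th occurrence is 14 intervals after the first: 14 × 14 = 196 days after August 16, 2029.
August has 31 days — 15 days to the end of August leaves 181.
September has 30 days (151 left).
October has 31 days (120 left).
November has 30 days (90 left).
December has 31 days (59 left).
January has 31 days (28 left).
28 days into February → February 28, 2030.

February 28, 2030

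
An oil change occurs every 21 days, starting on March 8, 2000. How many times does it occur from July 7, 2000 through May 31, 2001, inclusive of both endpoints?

Occurrences land 21·i days after March 8, 2000 for i = 0, 1, 2, …
July 7, 2000 is 121 days after the start; 121 ÷ 21 = 5 remainder 16; since the remainder is 16, round up to i = 6. First occurrence in the window: #7 on July 12, 2000 (6×21 = 126 days in).
May 31, 2001 is 449 days after the start; 449 ÷ 21 = 21 remainder 8. Last occurrence in the window: #22 on May 23, 2001.
Occurrences #7 through #22: 16 in total.

16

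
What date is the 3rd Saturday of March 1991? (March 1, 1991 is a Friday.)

16 March 1991

March 1991 begins on a Friday, so the first Saturday is March 2 (1 day later).
The 3rd Saturday is 2 weeks later: 2 + 14 = 16.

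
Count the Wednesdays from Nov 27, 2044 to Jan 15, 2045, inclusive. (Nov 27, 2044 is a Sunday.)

7

Nov 27, 2044 is a Sunday; the first Wednesday on or after it is Nov 30, 2044 (3 days later).
From Nov 30, 2044 to Jan 15, 2045: 0 + 31 + 15 = 46 days (rest of Nov, Dec, Jan).
46 ÷ 7 = 6 full weeks with remainder 4, so 6 more Wednesdays after the first → 7.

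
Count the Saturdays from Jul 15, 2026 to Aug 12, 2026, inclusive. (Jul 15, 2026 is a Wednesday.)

4

Jul 15, 2026 is a Wednesday; the first Saturday on or after it is Jul 18, 2026 (3 days later).
From Jul 18, 2026 to Aug 12, 2026: 13 + 12 = 25 days (rest of Jul, Aug).
25 ÷ 7 = 3 full weeks with remainder 4, so 3 more Saturdays after the first → 4.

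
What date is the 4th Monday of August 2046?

2046-08-27

August 2046 begins on a Wednesday, so the first Monday is August 6 (5 days later).
The 4th Monday is 3 weeks later: 6 + 21 = 27.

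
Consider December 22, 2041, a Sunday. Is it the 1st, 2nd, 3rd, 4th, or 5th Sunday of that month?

Day 22 falls in week ⌈22/7⌉ of the month.
Days 1–7 hold the 1st Sunday, 8–14 the 2nd, 15–21 the 3rd, 22–28 the 4th, 29–31 the 5th.
22 is in the range for the 4th.

4th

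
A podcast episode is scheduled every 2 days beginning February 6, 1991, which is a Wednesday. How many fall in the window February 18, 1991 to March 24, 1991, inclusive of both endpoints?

18

Occurrences land 2·i days after February 6, 1991 for i = 0, 1, 2, …
February 18, 1991 is 12 days after the start; 12 ÷ 2 = 6 remainder 0. First occurrence in the window: #7 on February 18, 1991 (6×2 = 12 days in).
March 24, 1991 is 46 days after the start; 46 ÷ 2 = 23 remainder 0. Last occurrence in the window: #24 on March 24, 1991.
Occurrences #7 through #24: 18 in total.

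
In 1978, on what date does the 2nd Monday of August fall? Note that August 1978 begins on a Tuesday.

14 August 1978

August 1978 begins on a Tuesday, so the first Monday is August 7 (6 days later).
The 2nd Monday is 1 weeks later: 7 + 7 = 14.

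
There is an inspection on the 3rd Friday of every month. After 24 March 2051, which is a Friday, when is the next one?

March 2051 starts on a Wednesday; its first Friday is the 3rd, so the 3rd Friday is the 17th — 17 March 2051.
That is not after 24 March 2051, so look at April 2051.
April 2051 starts on a Saturday; its first Friday is the 7th, so the 3rd Friday is the 21st — 21 April 2051.

21 April 2051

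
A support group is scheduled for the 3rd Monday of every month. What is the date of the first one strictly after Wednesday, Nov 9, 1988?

Nov 21, 1988

Nov 1988 starts on a Tuesday; its first Monday is the 7th, so the 3rd Monday is the 21st — Nov 21, 1988.
Nov 21, 1988 is after Nov 9, 1988, so that is the next one.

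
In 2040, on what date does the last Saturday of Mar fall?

Mar 31, 2040

The first Saturday of Mar 2040 is Mar 3.
Mar 2040 has 31 days. Adding weeks: 3, 10, 17, 24, 31 — the last one ≤ 31 is the 31st.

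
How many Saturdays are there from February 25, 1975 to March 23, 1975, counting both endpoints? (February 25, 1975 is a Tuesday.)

4

February 25, 1975 is a Tuesday; the first Saturday on or after it is March 1, 1975 (4 days later).
From March 1, 1975 to March 23, 1975 is 23 − 1 = 22 days.
22 ÷ 7 = 3 full weeks with remainder 1, so 3 more Saturdays after the first → 4.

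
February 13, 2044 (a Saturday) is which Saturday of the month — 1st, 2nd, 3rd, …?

Day 13 falls in week ⌈13/7⌉ of the month.
Days 1–7 hold the 1st Saturday, 8–14 the 2nd, 15–21 the 3rd, 22–28 the 4th, 29–31 the 5th.
13 is in the range for the 2nd.

2nd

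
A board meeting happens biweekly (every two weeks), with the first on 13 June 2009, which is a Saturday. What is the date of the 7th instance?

The 7th occurrence is 6 intervals after the first: 6 × 14 = 84 days after 13 June 2009.
June has 30 days — 17 days to the end of June leaves 67.
July has 31 days (36 left).
August has 31 days (5 left).
5 days into September → 5 September 2009.

5 September 2009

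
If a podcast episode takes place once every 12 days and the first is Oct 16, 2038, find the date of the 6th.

Dec 15, 2038

The 6th occurrence is 5 intervals after the first: 5 × 12 = 60 days after Oct 16, 2038.
Oct has 31 days — 15 days to the end of Oct leaves 45.
Nov has 30 days (15 left).
15 days into Dec → Dec 15, 2038.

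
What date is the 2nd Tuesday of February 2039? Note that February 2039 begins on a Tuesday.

February 2039 begins on a Tuesday, so the first Tuesday is February 1.
The 2nd Tuesday is 1 weeks later: 1 + 7 = 8.

2039-02-08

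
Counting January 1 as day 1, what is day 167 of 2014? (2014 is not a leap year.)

June 16, 2014

January has 31 days (167 − 31 = 136 remain).
February has 28 days (136 − 28 = 108 remain).
March has 31 days (108 − 31 = 77 remain).
April has 30 days (77 − 30 = 47 remain).
May has 31 days (47 − 31 = 16 remain).
16 into June → June 16.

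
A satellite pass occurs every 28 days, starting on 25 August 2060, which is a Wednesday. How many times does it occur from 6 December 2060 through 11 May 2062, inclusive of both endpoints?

19

Occurrences land 28·i days after 25 August 2060 for i = 0, 1, 2, …
6 December 2060 is 103 days after the start; 103 ÷ 28 = 3 remainder 19; since the remainder is 19, round up to i = 4. First occurrence in the window: #5 on 15 December 2060 (4×28 = 112 days in).
11 May 2062 is 624 days after the start; 624 ÷ 28 = 22 remainder 8. Last occurrence in the window: #23 on 3 May 2062.
Occurrences #5 through #23: 19 in total.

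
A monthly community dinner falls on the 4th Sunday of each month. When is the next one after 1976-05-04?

1976-05-23

May 1976 starts on a Saturday; its first Sunday is the 2nd, so the 4th Sunday is the 23rd — 1976-05-23.
1976-05-23 is after 1976-05-04, so that is the next one.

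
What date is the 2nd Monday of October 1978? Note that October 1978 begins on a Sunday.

October 9, 1978

October 1978 begins on a Sunday, so the first Monday is October 2 (1 day later).
The 2nd Monday is 1 weeks later: 2 + 7 = 9.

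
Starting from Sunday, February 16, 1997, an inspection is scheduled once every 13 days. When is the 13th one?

The 13th occurrence is 12 intervals after the first: 12 × 13 = 156 days after February 16, 1997.
February has 28 days — 12 days to the end of February leaves 144.
March has 31 days (113 left).
April has 30 days (83 left).
May has 31 days (52 left).
June has 30 days (22 left).
22 days into July → July 22, 1997.

July 22, 1997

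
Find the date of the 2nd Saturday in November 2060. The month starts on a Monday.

November 2060 begins on a Monday, so the first Saturday is November 6 (5 days later).
The 2nd Saturday is 1 weeks later: 6 + 7 = 13.

2060-11-13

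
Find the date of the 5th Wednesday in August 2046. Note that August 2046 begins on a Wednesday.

2046-08-29

August 2046 begins on a Wednesday, so the first Wednesday is August 1.
The 5th Wednesday is 4 weeks later: 1 + 28 = 29.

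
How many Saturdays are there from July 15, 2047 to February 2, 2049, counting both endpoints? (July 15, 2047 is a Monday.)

July 15, 2047 is a Monday; the first Saturday on or after it is July 20, 2047 (5 days later).
From July 20, 2047 to February 2, 2049: 164 + 366 + 33 = 563 days (rest of 2047, 2048, to February 2, 2049 in 2049).
563 ÷ 7 = 80 full weeks with remainder 3, so 80 more Saturdays after the first → 81.

81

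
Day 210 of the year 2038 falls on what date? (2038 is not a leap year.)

January has 31 days (210 − 31 = 179 remain).
February has 28 days (179 − 28 = 151 remain).
March has 31 days (151 − 31 = 120 remain).
April has 30 days (120 − 30 = 90 remain).
May has 31 days (90 − 31 = 59 remain).
June has 30 days (59 − 30 = 29 remain).
29 into July → July 29.

July 29, 2038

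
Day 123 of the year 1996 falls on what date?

May 2, 1996

Jan has 31 days (123 − 31 = 92 remain).
Feb has 29 days (92 − 29 = 63 remain).
Mar has 31 days (63 − 31 = 32 remain).
Apr has 30 days (32 − 30 = 2 remain).
2 into May → May 2.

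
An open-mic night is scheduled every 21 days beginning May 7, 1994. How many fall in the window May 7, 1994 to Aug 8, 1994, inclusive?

5

Occurrences land 21·i days after May 7, 1994 for i = 0, 1, 2, …
The window opens on the start date, so the first occurrence inside is #1 on May 7, 1994.
Aug 8, 1994 is 93 days after the start; 93 ÷ 21 = 4 remainder 9. Last occurrence in the window: #5 on Jul 30, 1994.
Occurrences #1 through #5: 5 in total.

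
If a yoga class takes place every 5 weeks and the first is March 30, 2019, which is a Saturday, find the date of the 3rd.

June 8, 2019

The 3rd occurrence is 2 intervals after the first: 2 × 35 = 70 days after March 30, 2019.
March has 31 days — 1 day to the end of March leaves 69.
April has 30 days (39 left).
May has 31 days (8 left).
8 days into June → June 8, 2019.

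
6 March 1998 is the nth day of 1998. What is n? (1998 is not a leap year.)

65

Days in months before March: 31 + 28 = 59.
Plus 6 days into March → day 65.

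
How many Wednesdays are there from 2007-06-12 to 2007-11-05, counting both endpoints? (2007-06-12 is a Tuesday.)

21

2007-06-12 is a Tuesday; the first Wednesday on or after it is 2007-06-13 (1 day later).
From 2007-06-13 to 2007-11-05: 17 + 31 + 31 + 30 + 31 + 5 = 145 days (rest of June, July, August, September, October, November).
145 ÷ 7 = 20 full weeks with remainder 5, so 20 more Wednesdays after the first → 21.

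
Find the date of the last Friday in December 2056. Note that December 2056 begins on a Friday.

December 2056 begins on a Friday, so the first Friday is December 1.
December 2056 has 31 days. Adding weeks: 1, 8, 15, 22, 29 — the last one ≤ 31 is the 29th.

2056-12-29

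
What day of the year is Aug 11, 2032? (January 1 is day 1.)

Days in months before Aug: 31 + 29 + 31 + 30 + 31 + 30 + 31 = 213.
Plus 11 days into Aug → day 224.

224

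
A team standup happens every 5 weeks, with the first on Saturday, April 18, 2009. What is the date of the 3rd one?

The 3rd occurrence is 2 intervals after the first: 2 × 35 = 70 days after April 18, 2009.
April has 30 days — 12 days to the end of April leaves 58.
May has 31 days (27 left).
27 days into June → June 27, 2009.

June 27, 2009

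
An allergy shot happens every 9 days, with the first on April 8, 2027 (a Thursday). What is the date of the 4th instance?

May 5, 2027

The 4th occurrence is 3 intervals after the first: 3 × 9 = 27 days after April 8, 2027.
April has 30 days — 22 days to the end of April leaves 5.
5 days into May → May 5, 2027.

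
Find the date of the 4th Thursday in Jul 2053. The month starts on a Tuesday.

Jul 2053 begins on a Tuesday, so the first Thursday is Jul 3 (2 days later).
The 4th Thursday is 3 weeks later: 3 + 21 = 24.

Jul 24, 2053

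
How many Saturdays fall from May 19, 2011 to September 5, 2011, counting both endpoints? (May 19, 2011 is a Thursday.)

16

May 19, 2011 is a Thursday; the first Saturday on or after it is May 21, 2011 (2 days later).
From May 21, 2011 to September 5, 2011: 10 + 30 + 31 + 31 + 5 = 107 days (rest of May, June, July, August, September).
107 ÷ 7 = 15 full weeks with remainder 2, so 15 more Saturdays after the first → 16.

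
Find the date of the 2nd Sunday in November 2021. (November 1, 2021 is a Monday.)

November 2021 begins on a Monday, so the first Sunday is November 7 (6 days later).
The 2nd Sunday is 1 weeks later: 7 + 7 = 14.

November 14, 2021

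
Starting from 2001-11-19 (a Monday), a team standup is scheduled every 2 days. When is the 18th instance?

2001-12-23

The 18th occurrence is 17 intervals after the first: 17 × 2 = 34 days after 2001-11-19.
November has 30 days — 11 days to the end of November leaves 23.
23 days into December → 2001-12-23.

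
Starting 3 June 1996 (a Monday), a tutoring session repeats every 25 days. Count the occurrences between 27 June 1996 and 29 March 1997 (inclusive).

11

Occurrences land 25·i days after 3 June 1996 for i = 0, 1, 2, …
27 June 1996 is 24 days after the start; 24 ÷ 25 = 0 remainder 24; since the remainder is 24, round up to i = 1. First occurrence in the window: #2 on 28 June 1996 (1×25 = 25 days in).
29 March 1997 is 299 days after the start; 299 ÷ 25 = 11 remainder 24. Last occurrence in the window: #12 on 5 March 1997.
Occurrences #2 through #12: 11 in total.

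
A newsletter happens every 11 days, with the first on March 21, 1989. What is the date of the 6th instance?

The 6th occurrence is 5 intervals after the first: 5 × 11 = 55 days after March 21, 1989.
March has 31 days — 10 days to the end of March leaves 45.
April has 30 days (15 left).
15 days into May → May 15, 1989.

May 15, 1989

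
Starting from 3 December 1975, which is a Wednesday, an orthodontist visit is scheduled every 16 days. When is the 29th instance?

23 February 1977

The 29th occurrence is 28 intervals after the first: 28 × 16 = 448 days after 3 December 1975.
December has 31 days — 28 days to the end of December leaves 420.
1976 has 366 days (54 left).
January has 31 days (23 left).
23 days into February → 23 February 1977.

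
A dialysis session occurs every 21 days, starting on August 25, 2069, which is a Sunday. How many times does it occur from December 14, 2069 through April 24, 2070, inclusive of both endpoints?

Occurrences land 21·i days after August 25, 2069 for i = 0, 1, 2, …
December 14, 2069 is 111 days after the start; 111 ÷ 21 = 5 remainder 6; since the remainder is 6, round up to i = 6. First occurrence in the window: #7 on December 29, 2069 (6×21 = 126 days in).
April 24, 2070 is 242 days after the start; 242 ÷ 21 = 11 remainder 11. Last occurrence in the window: #12 on April 13, 2070.
Occurrences #7 through #12: 6 in total.

6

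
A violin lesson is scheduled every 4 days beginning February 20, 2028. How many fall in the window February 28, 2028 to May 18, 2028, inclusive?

Occurrences land 4·i days after February 20, 2028 for i = 0, 1, 2, …
February 28, 2028 is 8 days after the start; 8 ÷ 4 = 2 remainder 0. First occurrence in the window: #3 on February 28, 2028 (2×4 = 8 days in).
May 18, 2028 is 88 days after the start; 88 ÷ 4 = 22 remainder 0. Last occurrence in the window: #23 on May 18, 2028.
Occurrences #3 through #23: 21 in total.

21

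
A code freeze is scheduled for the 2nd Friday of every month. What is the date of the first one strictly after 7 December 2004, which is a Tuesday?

December 2004 starts on a Wednesday; its first Friday is the 3rd, so the 2nd Friday is the 10th — 10 December 2004.
10 December 2004 is after 7 December 2004, so that is the next one.

10 December 2004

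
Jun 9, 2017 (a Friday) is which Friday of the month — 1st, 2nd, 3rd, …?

Day 9 falls in week ⌈9/7⌉ of the month.
Days 1–7 hold the 1st Friday, 8–14 the 2nd, 15–21 the 3rd, 22–28 the 4th, 29–31 the 5th.
9 is in the range for the 2nd.

2nd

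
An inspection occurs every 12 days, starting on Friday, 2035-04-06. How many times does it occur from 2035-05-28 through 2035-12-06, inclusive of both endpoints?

Occurrences land 12·i days after 2035-04-06 for i = 0, 1, 2, …
2035-05-28 is 52 days after the start; 52 ÷ 12 = 4 remainder 4; since the remainder is 4, round up to i = 5. First occurrence in the window: #6 on 2035-06-05 (5×12 = 60 days in).
2035-12-06 is 244 days after the start; 244 ÷ 12 = 20 remainder 4. Last occurrence in the window: #21 on 2035-12-02.
Occurrences #6 through #21: 16 in total.

16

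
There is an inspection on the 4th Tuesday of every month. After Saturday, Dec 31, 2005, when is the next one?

Dec 2005 starts on a Thursday; its first Tuesday is the 6th, so the 4th Tuesday is the 27th — Dec 27, 2005.
That is not after Dec 31, 2005, so look at Jan 2006.
Jan 2006 starts on a Sunday; its first Tuesday is the 3rd, so the 4th Tuesday is the 24th — Jan 24, 2006.

Jan 24, 2006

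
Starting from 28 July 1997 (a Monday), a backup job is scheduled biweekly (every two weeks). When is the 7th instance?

The 7th occurrence is 6 intervals after the first: 6 × 14 = 84 days after 28 July 1997.
July has 31 days — 3 days to the end of July leaves 81.
August has 31 days (50 left).
September has 30 days (20 left).
20 days into October → 20 October 1997.

20 October 1997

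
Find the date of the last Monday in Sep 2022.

Sep 2022 begins on a Thursday, so the first Monday is Sep 5 (4 days later).
Sep 2022 has 30 days. Adding weeks: 5, 12, 19, 26 — the last one ≤ 30 is the 26th.

Sep 26, 2022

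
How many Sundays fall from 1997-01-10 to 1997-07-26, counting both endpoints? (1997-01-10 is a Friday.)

1997-01-10 is a Friday; the first Sunday on or after it is 1997-01-12 (2 days later).
From 1997-01-12 to 1997-07-26: 19 + 28 + 31 + 30 + 31 + 30 + 26 = 195 days (rest of January, February, March, April, May, June, July).
195 ÷ 7 = 27 full weeks with remainder 6, so 27 more Sundays after the first → 28.

28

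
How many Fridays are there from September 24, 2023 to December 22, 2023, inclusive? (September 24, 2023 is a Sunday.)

13

September 24, 2023 is a Sunday; the first Friday on or after it is September 29, 2023 (5 days later).
From September 29, 2023 to December 22, 2023: 1 + 31 + 30 + 22 = 84 days (rest of September, October, November, December).
84 ÷ 7 = 12 full weeks with remainder 0, so 12 more Fridays after the first → 13.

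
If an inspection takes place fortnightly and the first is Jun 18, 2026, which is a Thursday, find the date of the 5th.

Aug 13, 2026

The 5th occurrence is 4 intervals after the first: 4 × 14 = 56 days after Jun 18, 2026.
Jun has 30 days — 12 days to the end of Jun leaves 44.
Jul has 31 days (13 left).
13 days into Aug → Aug 13, 2026.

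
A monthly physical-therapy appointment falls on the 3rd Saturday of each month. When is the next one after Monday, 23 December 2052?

18 January 2053

December 2052 starts on a Sunday; its first Saturday is the 7th, so the 3rd Saturday is the 21st — 21 December 2052.
That is not after 23 December 2052, so look at January 2053.
January 2053 starts on a Wednesday; its first Saturday is the 4th, so the 3rd Saturday is the 18th — 18 January 2053.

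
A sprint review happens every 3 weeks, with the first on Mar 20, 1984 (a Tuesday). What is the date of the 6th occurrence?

The 6th occurrence is 5 intervals after the first: 5 × 21 = 105 days after Mar 20, 1984.
Mar has 31 days — 11 days to the end of Mar leaves 94.
Apr has 30 days (64 left).
May has 31 days (33 left).
Jun has 30 days (3 left).
3 days into Jul → Jul 3, 1984.

Jul 3, 1984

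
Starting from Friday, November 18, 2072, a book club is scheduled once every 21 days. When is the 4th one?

January 20, 2073

The 4th occurrence is 3 intervals after the first: 3 × 21 = 63 days after November 18, 2072.
November has 30 days — 12 days to the end of November leaves 51.
December has 31 days (20 left).
20 days into January → January 20, 2073.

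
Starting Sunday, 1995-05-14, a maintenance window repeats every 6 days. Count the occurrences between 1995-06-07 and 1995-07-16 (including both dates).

7

Occurrences land 6·i days after 1995-05-14 for i = 0, 1, 2, …
1995-06-07 is 24 days after the start; 24 ÷ 6 = 4 remainder 0. First occurrence in the window: #5 on 1995-06-07 (4×6 = 24 days in).
1995-07-16 is 63 days after the start; 63 ÷ 6 = 10 remainder 3. Last occurrence in the window: #11 on 1995-07-13.
Occurrences #5 through #11: 7 in total.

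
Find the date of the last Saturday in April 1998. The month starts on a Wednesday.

1998-04-25

April 1998 begins on a Wednesday, so the first Saturday is April 4 (3 days later).
April 1998 has 30 days. Adding weeks: 4, 11, 18, 25 — the last one ≤ 30 is the 25th.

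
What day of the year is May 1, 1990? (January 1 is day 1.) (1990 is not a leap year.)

121

Days in months before May: 31 + 28 + 31 + 30 = 120.
Plus 1 day into May → day 121.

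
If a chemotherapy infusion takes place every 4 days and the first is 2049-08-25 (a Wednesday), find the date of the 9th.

The 9th occurrence is 8 intervals after the first: 8 × 4 = 32 days after 2049-08-25.
August has 31 days — 6 days to the end of August leaves 26.
26 days into September → 2049-09-26.

2049-09-26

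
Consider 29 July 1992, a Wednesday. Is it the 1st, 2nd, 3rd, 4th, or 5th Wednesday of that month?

5th

Day 29 falls in week ⌈29/7⌉ of the month.
Days 1–7 hold the 1st Wednesday, 8–14 the 2nd, 15–21 the 3rd, 22–28 the 4th, 29–31 the 5th.
29 is in the range for the 5th.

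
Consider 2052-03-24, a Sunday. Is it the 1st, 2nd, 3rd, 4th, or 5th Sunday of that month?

Day 24 falls in week ⌈24/7⌉ of the month.
Days 1–7 hold the 1st Sunday, 8–14 the 2nd, 15–21 the 3rd, 22–28 the 4th, 29–31 the 5th.
24 is in the range for the 4th.

4th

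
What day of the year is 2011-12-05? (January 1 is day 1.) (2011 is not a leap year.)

Days in months before December: 31 + 28 + 31 + 30 + 31 + 30 + 31 + 31 + 30 + 31 + 30 = 334.
Plus 5 days into December → day 339.

339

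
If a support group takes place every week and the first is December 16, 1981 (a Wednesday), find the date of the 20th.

The 20th occurrence is 19 intervals after the first: 19 × 7 = 133 days after December 16, 1981.
December has 31 days — 15 days to the end of December leaves 118.
January has 31 days (87 left).
February has 28 days (59 left).
March has 31 days (28 left).
28 days into April → April 28, 1982.

April 28, 1982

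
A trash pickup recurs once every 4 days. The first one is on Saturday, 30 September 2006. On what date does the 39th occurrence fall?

The 39th occurrence is 38 intervals after the first: 38 × 4 = 152 days after 30 September 2006.
September has 30 days — 0 days to the end of September leaves 152.
October has 31 days (121 left).
November has 30 days (91 left).
December has 31 days (60 left).
January has 31 days (29 left).
February has 28 days (1 left).
1 day into March → 1 March 2007.

1 March 2007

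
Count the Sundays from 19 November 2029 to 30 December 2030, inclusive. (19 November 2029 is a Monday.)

58

19 November 2029 is a Monday; the first Sunday on or after it is 25 November 2029 (6 days later).
From 25 November 2029 to 30 December 2030: 36 + 364 = 400 days (rest of 2029, to 30 December 2030 in 2030).
400 ÷ 7 = 57 full weeks with remainder 1, so 57 more Sundays after the first → 58.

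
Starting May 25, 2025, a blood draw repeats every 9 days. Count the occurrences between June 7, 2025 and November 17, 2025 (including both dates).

18

Occurrences land 9·i days after May 25, 2025 for i = 0, 1, 2, …
June 7, 2025 is 13 days after the start; 13 ÷ 9 = 1 remainder 4; since the remainder is 4, round up to i = 2. First occurrence in the window: #3 on June 12, 2025 (2×9 = 18 days in).
November 17, 2025 is 176 days after the start; 176 ÷ 9 = 19 remainder 5. Last occurrence in the window: #20 on November 12, 2025.
Occurrences #3 through #20: 18 in total.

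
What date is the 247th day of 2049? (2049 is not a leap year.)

January has 31 days (247 − 31 = 216 remain).
February has 28 days (216 − 28 = 188 remain).
March has 31 days (188 − 31 = 157 remain).
April has 30 days (157 − 30 = 127 remain).
May has 31 days (127 − 31 = 96 remain).
June has 30 days (96 − 30 = 66 remain).
July has 31 days (66 − 31 = 35 remain).
August has 31 days (35 − 31 = 4 remain).
4 into September → September 4.

4 September 2049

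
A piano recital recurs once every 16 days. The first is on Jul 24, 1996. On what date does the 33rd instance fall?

The 33rd occurrence is 32 intervals after the first: 32 × 16 = 512 days after Jul 24, 1996.
Jul has 31 days — 7 days to the end of Jul leaves 505.
From end of Jul to end of 1996 is 153 days (352 left).
Jan has 31 days (321 left).
Feb has 28 days (293 left).
Mar has 31 days (262 left).
Apr has 30 days (232 left).
May has 31 days (201 left).
Jun has 30 days (171 left).
Jul has 31 days (140 left).
Aug has 31 days (109 left).
Sep has 30 days (79 left).
Oct has 31 days (48 left).
Nov has 30 days (18 left).
18 days into Dec → Dec 18, 1997.

Dec 18, 1997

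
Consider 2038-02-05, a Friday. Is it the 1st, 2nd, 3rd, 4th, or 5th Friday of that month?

Day 5 falls in week ⌈5/7⌉ of the month.
Days 1–7 hold the 1st Friday, 8–14 the 2nd, 15–21 the 3rd, 22–28 the 4th, 29–31 the 5th.
5 is in the range for the 1st.

1st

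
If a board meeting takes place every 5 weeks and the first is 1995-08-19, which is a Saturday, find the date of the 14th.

1996-11-16

The 14th occurrence is 13 intervals after the first: 13 × 35 = 455 days after 1995-08-19.
August has 31 days — 12 days to the end of August leaves 443.
From end of August to end of 1995 is 122 days (321 left).
January has 31 days (290 left).
February has 29 days (261 left).
March has 31 days (230 left).
April has 30 days (200 left).
May has 31 days (169 left).
June has 30 days (139 left).
July has 31 days (108 left).
August has 31 days (77 left).
September has 30 days (47 left).
October has 31 days (16 left).
16 days into November → 1996-11-16.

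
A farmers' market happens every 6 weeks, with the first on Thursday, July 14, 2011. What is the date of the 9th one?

The 9th occurrence is 8 intervals after the first: 8 × 42 = 336 days after July 14, 2011.
July has 31 days — 17 days to the end of July leaves 319.
August has 31 days (288 left).
September has 30 days (258 left).
October has 31 days (227 left).
November has 30 days (197 left).
December has 31 days (166 left).
January has 31 days (135 left).
February has 29 days (106 left).
March has 31 days (75 left).
April has 30 days (45 left).
May has 31 days (14 left).
14 days into June → June 14, 2012.

June 14, 2012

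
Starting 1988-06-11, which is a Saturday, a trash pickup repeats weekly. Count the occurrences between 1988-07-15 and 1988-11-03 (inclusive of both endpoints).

Occurrences land 7·i days after 1988-06-11 for i = 0, 1, 2, …
1988-07-15 is 34 days after the start; 34 ÷ 7 = 4 remainder 6; since the remainder is 6, round up to i = 5. First occurrence in the window: #6 on 1988-07-16 (5×7 = 35 days in).
1988-11-03 is 145 days after the start; 145 ÷ 7 = 20 remainder 5. Last occurrence in the window: #21 on 1988-10-29.
Occurrences #6 through #21: 16 in total.

16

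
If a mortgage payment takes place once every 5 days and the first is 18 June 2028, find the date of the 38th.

20 December 2028

The 38th occurrence is 37 intervals after the first: 37 × 5 = 185 days after 18 June 2028.
June has 30 days — 12 days to the end of June leaves 173.
July has 31 days (142 left).
August has 31 days (111 left).
September has 30 days (81 left).
October has 31 days (50 left).
November has 30 days (20 left).
20 days into December → 20 December 2028.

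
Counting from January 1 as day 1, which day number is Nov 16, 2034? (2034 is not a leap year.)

Days in months before Nov: 31 + 28 + 31 + 30 + 31 + 30 + 31 + 31 + 30 + 31 = 304.
Plus 16 days into Nov → day 320.

320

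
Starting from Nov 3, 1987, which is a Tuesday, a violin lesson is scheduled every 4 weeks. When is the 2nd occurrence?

The 2nd occurrence is 1 interval after the first: 1 × 28 = 28 days after Nov 3, 1987.
Nov has 30 days — 27 days to the end of Nov leaves 1.
1 day into Dec → Dec 1, 1987.

Dec 1, 1987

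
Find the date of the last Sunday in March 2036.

2036-03-30

March 2036 begins on a Saturday, so the first Sunday is March 2 (1 day later).
March 2036 has 31 days. Adding weeks: 2, 9, 16, 23, 30 — the last one ≤ 31 is the 30th.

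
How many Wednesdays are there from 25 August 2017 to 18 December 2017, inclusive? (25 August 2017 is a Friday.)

16

25 August 2017 is a Friday; the first Wednesday on or after it is 30 August 2017 (5 days later).
From 30 August 2017 to 18 December 2017: 1 + 30 + 31 + 30 + 18 = 110 days (rest of August, September, October, November, December).
110 ÷ 7 = 15 full weeks with remainder 5, so 15 more Wednesdays after the first → 16.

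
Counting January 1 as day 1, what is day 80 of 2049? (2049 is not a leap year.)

March 21, 2049

January has 31 days (80 − 31 = 49 remain).
February has 28 days (49 − 28 = 21 remain).
21 into March → March 21.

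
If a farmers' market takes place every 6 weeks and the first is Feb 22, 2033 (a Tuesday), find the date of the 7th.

The 7th occurrence is 6 intervals after the first: 6 × 42 = 252 days after Feb 22, 2033.
Feb has 28 days — 6 days to the end of Feb leaves 246.
Mar has 31 days (215 left).
Apr has 30 days (185 left).
May has 31 days (154 left).
Jun has 30 days (124 left).
Jul has 31 days (93 left).
Aug has 31 days (62 left).
Sep has 30 days (32 left).
Oct has 31 days (1 left).
1 day into Nov → Nov 1, 2033.

Nov 1, 2033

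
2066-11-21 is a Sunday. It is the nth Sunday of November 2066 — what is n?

3rd

Day 21 falls in week ⌈21/7⌉ of the month.
Days 1–7 hold the 1st Sunday, 8–14 the 2nd, 15–21 the 3rd, 22–28 the 4th, 29–31 the 5th.
21 is in the range for the 3rd.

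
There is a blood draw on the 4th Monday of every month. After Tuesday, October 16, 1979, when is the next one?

October 1979 starts on a Monday; its first Monday is the 1st, so the 4th Monday is the 22nd — October 22, 1979.
October 22, 1979 is after October 16, 1979, so that is the next one.

October 22, 1979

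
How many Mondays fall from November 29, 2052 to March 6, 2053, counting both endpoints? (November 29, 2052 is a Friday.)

November 29, 2052 is a Friday; the first Monday on or after it is December 2, 2052 (3 days later).
From December 2, 2052 to March 6, 2053: 29 + 31 + 28 + 6 = 94 days (rest of December, January, February, March).
94 ÷ 7 = 13 full weeks with remainder 3, so 13 more Mondays after the first → 14.

14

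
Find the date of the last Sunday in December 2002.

December 2002 begins on a Sunday, so the first Sunday is December 1.
December 2002 has 31 days. Adding weeks: 1, 8, 15, 22, 29 — the last one ≤ 31 is the 29th.

2002-12-29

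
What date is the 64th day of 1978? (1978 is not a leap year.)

January has 31 days (64 − 31 = 33 remain).
February has 28 days (33 − 28 = 5 remain).
5 into March → March 5.

1978-03-05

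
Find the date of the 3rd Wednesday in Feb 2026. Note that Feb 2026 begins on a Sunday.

Feb 2026 begins on a Sunday, so the first Wednesday is Feb 4 (3 days later).
The 3rd Wednesday is 2 weeks later: 4 + 14 = 18.

Feb 18, 2026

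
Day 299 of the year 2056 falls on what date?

January has 31 days (299 − 31 = 268 remain).
February has 29 days (268 − 29 = 239 remain).
March has 31 days (239 − 31 = 208 remain).
April has 30 days (208 − 30 = 178 remain).
May has 31 days (178 − 31 = 147 remain).
June has 30 days (147 − 30 = 117 remain).
July has 31 days (117 − 31 = 86 remain).
August has 31 days (86 − 31 = 55 remain).
September has 30 days (55 − 30 = 25 remain).
25 into October → October 25.

25 October 2056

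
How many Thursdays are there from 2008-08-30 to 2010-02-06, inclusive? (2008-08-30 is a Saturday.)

2008-08-30 is a Saturday; the first Thursday on or after it is 2008-09-04 (5 days later).
From 2008-09-04 to 2010-02-06: 118 + 365 + 37 = 520 days (rest of 2008, 2009, to 2010-02-06 in 2010).
520 ÷ 7 = 74 full weeks with remainder 2, so 74 more Thursdays after the first → 75.

75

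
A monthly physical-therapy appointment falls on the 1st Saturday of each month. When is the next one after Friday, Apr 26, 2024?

Apr 2024 starts on a Monday, so its 1st Saturday is Apr 6, 2024 (5 days in).
That is not after Apr 26, 2024, so look at May 2024.
May 2024 starts on a Wednesday, so its 1st Saturday is May 4, 2024 (3 days in).

May 4, 2024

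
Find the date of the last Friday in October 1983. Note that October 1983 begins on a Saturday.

October 1983 begins on a Saturday, so the first Friday is October 7 (6 days later).
October 1983 has 31 days. Adding weeks: 7, 14, 21, 28 — the last one ≤ 31 is the 28th.

1983-10-28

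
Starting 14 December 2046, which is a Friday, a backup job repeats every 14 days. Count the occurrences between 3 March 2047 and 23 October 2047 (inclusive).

Occurrences land 14·i days after 14 December 2046 for i = 0, 1, 2, …
3 March 2047 is 79 days after the start; 79 ÷ 14 = 5 remainder 9; since the remainder is 9, round up to i = 6. First occurrence in the window: #7 on 8 March 2047 (6×14 = 84 days in).
23 October 2047 is 313 days after the start; 313 ÷ 14 = 22 remainder 5. Last occurrence in the window: #23 on 18 October 2047.
Occurrences #7 through #23: 17 in total.

17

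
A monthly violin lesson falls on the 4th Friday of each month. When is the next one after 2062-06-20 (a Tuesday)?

2062-06-23

June 2062 starts on a Thursday; its first Friday is the 2nd, so the 4th Friday is the 23rd — 2062-06-23.
2062-06-23 is after 2062-06-20, so that is the next one.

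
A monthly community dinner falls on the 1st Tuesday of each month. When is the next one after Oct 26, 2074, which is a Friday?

Oct 2074 starts on a Monday, so its 1st Tuesday is Oct 2, 2074 (1 day in).
That is not after Oct 26, 2074, so look at Nov 2074.
Nov 2074 starts on a Thursday, so its 1st Tuesday is Nov 6, 2074 (5 days in).

Nov 6, 2074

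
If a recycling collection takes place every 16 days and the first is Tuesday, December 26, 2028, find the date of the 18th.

September 24, 2029

The 18th occurrence is 17 intervals after the first: 17 × 16 = 272 days after December 26, 2028.
December has 31 days — 5 days to the end of December leaves 267.
January has 31 days (236 left).
February has 28 days (208 left).
March has 31 days (177 left).
April has 30 days (147 left).
May has 31 days (116 left).
June has 30 days (86 left).
July has 31 days (55 left).
August has 31 days (24 left).
24 days into September → September 24, 2029.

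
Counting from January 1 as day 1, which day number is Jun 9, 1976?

161

Days in months before Jun: 31 + 29 + 31 + 30 + 31 = 152.
Plus 9 days into Jun → day 161.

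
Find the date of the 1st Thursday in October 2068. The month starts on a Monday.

October 2068 begins on a Monday, so the first Thursday is October 4 (3 days later).

4 October 2068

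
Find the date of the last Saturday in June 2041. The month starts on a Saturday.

June 2041 begins on a Saturday, so the first Saturday is June 1.
June 2041 has 30 days. Adding weeks: 1, 8, 15, 22, 29 — the last one ≤ 30 is the 29th.

29 June 2041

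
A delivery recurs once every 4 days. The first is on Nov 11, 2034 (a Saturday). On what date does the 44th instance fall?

The 44th occurrence is 43 intervals after the first: 43 × 4 = 172 days after Nov 11, 2034.
Nov has 30 days — 19 days to the end of Nov leaves 153.
Dec has 31 days (122 left).
Jan has 31 days (91 left).
Feb has 28 days (63 left).
Mar has 31 days (32 left).
Apr has 30 days (2 left).
2 days into May → May 2, 2035.

May 2, 2035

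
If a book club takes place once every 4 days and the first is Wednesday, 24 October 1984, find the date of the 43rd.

The 43rd occurrence is 42 intervals after the first: 42 × 4 = 168 days after 24 October 1984.
October has 31 days — 7 days to the end of October leaves 161.
November has 30 days (131 left).
December has 31 days (100 left).
January has 31 days (69 left).
February has 28 days (41 left).
March has 31 days (10 left).
10 days into April → 10 April 1985.

10 April 1985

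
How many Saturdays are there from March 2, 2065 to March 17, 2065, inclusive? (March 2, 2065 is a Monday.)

March 2, 2065 is a Monday; the first Saturday on or after it is March 7, 2065 (5 days later).
From March 7, 2065 to March 17, 2065 is 17 − 7 = 10 days.
10 ÷ 7 = 1 full weeks with remainder 3, so 1 more Saturdays after the first → 2.

2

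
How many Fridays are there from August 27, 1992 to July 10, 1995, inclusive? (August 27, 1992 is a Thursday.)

150

August 27, 1992 is a Thursday; the first Friday on or after it is August 28, 1992 (1 day later).
From August 28, 1992 to July 10, 1995: 125 + 365 + 365 + 191 = 1046 days (rest of 1992, 1993, 1994, to July 10, 1995 in 1995).
1046 ÷ 7 = 149 full weeks with remainder 3, so 149 more Fridays after the first → 150.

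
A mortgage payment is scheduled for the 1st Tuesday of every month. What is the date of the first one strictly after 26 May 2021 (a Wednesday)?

May 2021 starts on a Saturday, so its 1st Tuesday is 4 May 2021 (3 days in).
That is not after 26 May 2021, so look at June 2021.
June 2021 starts on a Tuesday, so its 1st Tuesday is 1 June 2021.

1 June 2021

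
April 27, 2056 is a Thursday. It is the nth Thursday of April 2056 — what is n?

4th

Day 27 falls in week ⌈27/7⌉ of the month.
Days 1–7 hold the 1st Thursday, 8–14 the 2nd, 15–21 the 3rd, 22–28 the 4th, 29–31 the 5th.
27 is in the range for the 4th.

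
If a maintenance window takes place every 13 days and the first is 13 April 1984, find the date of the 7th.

30 June 1984

The 7th occurrence is 6 intervals after the first: 6 × 13 = 78 days after 13 April 1984.
April has 30 days — 17 days to the end of April leaves 61.
May has 31 days (30 left).
30 days into June → 30 June 1984.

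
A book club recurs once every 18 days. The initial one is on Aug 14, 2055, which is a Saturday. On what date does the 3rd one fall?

The 3rd occurrence is 2 intervals after the first: 2 × 18 = 36 days after Aug 14, 2055.
Aug has 31 days — 17 days to the end of Aug leaves 19.
19 days into Sep → Sep 19, 2055.

Sep 19, 2055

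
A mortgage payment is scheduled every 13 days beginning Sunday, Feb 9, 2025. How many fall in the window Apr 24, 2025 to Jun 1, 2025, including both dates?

3

Occurrences land 13·i days after Feb 9, 2025 for i = 0, 1, 2, …
Apr 24, 2025 is 74 days after the start; 74 ÷ 13 = 5 remainder 9; since the remainder is 9, round up to i = 6. First occurrence in the window: #7 on Apr 28, 2025 (6×13 = 78 days in).
Jun 1, 2025 is 112 days after the start; 112 ÷ 13 = 8 remainder 8. Last occurrence in the window: #9 on May 24, 2025.
Occurrences #7 through #9: 3 in total.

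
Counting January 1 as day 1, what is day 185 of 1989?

January has 31 days (185 − 31 = 154 remain).
February has 28 days (154 − 28 = 126 remain).
March has 31 days (126 − 31 = 95 remain).
April has 30 days (95 − 30 = 65 remain).
May has 31 days (65 − 31 = 34 remain).
June has 30 days (34 − 30 = 4 remain).
4 into July → July 4.

July 4, 1989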